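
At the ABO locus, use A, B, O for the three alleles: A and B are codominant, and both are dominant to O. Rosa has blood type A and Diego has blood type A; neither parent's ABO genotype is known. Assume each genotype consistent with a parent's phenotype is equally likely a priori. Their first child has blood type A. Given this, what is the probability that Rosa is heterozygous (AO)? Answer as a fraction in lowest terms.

Possible genotypes: Rosa ∈ {AA, AO}; Diego ∈ {AA, AO}.
Weight each parental genotype pair by prior × P(type-A child):
  AA × AA: posterior weight 4/15.
  AA × AO: posterior weight 4/15.
  AO × AA: posterior weight 4/15.
  AO × AO: posterior weight 1/5.
Sum the posterior weight over pairs where Rosa is AO: 7/15.

7/15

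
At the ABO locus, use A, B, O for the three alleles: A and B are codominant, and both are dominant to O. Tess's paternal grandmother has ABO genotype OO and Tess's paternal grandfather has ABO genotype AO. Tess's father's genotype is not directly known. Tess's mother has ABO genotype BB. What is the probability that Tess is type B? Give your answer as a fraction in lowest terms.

Tess's father's ABO genotype from OO × AO: 1/2 AO, 1/2 OO.
Crossing each possibility with the mother BB and summing P(type B): 1/2·1/2 + 1/2·1 = 3/4.

3/4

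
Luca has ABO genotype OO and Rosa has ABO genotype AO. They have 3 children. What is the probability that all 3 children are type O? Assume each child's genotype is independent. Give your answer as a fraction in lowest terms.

ABO cross OO × AO → 1/2 O, 1/2 A.
So P(type O) = 1/2 per child.
All 3 independent: (1/2)^3 = 1/8.

1/8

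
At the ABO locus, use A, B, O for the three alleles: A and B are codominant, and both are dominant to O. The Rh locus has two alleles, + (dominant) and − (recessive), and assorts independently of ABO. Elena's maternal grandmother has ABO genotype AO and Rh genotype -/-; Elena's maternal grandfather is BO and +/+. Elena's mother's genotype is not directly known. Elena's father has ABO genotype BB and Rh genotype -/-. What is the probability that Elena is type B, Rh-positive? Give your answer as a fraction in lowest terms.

Elena's mother's ABO genotype from AO × BO: 1/4 AB, 1/4 AO, 1/4 BO, 1/4 OO.
Crossing each possibility with the father BB and summing P(type B): 1/4·1/2 + 1/4·1/2 + 1/4·1 + 1/4·1 = 3/4.
Similarly for Rh via the mother's Rh distribution: P(Rh+) = 1/2.
Independent loci: 3/4 × 1/2 = 3/8.

3/8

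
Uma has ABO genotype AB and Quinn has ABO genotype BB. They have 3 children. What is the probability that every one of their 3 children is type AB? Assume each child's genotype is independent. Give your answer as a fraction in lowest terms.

1/8

ABO cross AB × BB → 1/2 B, 1/2 AB.
So P(type AB) = 1/2 per child.
All 3 independent: (1/2)^3 = 1/8.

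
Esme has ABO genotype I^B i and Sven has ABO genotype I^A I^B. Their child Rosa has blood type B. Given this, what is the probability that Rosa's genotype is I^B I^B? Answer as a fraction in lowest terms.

Cross I^B i × I^A I^B → 1/4 I^A I^B, 1/4 I^A i, 1/4 I^B I^B, 1/4 I^B i.
Type-B genotypes among offspring: I^B I^B (1/4), I^B i (1/4); total 1/2.
P(I^B I^B | type B) = (1/4) / (1/2) = 1/2.

1/2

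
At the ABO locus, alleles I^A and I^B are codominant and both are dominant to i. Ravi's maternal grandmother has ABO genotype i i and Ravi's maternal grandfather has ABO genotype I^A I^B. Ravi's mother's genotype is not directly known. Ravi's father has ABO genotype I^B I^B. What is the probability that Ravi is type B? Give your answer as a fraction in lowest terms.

Ravi's mother's ABO genotype from i i × I^A I^B: 1/2 I^A i, 1/2 I^B i.
Crossing each possibility with the father I^B I^B and summing P(type B): 1/2·1/2 + 1/2·1 = 3/4.

3/4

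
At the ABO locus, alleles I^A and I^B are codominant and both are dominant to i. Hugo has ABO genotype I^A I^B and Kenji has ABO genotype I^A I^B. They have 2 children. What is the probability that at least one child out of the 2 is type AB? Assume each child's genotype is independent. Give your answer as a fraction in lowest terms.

3/4

ABO cross I^A I^B × I^A I^B → 1/4 A, 1/4 B, 1/2 AB.
So P(type AB) = 1/2 per child.
P(none) = (1/2)^2 = 1/4; P(at least one) = 1 − 1/4 = 3/4.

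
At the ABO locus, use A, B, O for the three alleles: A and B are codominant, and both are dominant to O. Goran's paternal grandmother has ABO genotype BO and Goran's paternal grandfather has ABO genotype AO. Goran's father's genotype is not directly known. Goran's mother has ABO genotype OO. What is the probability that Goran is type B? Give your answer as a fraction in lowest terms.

Goran's father's ABO genotype from BO × AO: 1/4 AB, 1/4 AO, 1/4 BO, 1/4 OO.
Crossing each possibility with the mother OO and summing P(type B): 1/4·1/2 + 1/4·0 + 1/4·1/2 + 1/4·0 = 1/4.

1/4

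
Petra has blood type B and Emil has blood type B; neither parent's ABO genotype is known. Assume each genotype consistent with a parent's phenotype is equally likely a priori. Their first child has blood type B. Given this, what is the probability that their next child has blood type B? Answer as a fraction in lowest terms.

Possible genotypes: Petra ∈ {I^B I^B, I^B i}; Emil ∈ {I^B I^B, I^B i}.
Weight each parental genotype pair by prior × P(type-B child):
  I^B I^B × I^B I^B: posterior weight 4/15; P(next child type B) = 1.
  I^B I^B × I^B i: posterior weight 4/15; P(next child type B) = 1.
  I^B i × I^B I^B: posterior weight 4/15; P(next child type B) = 1.
  I^B i × I^B i: posterior weight 1/5; P(next child type B) = 3/4.
Weighted sum = 19/20.

19/20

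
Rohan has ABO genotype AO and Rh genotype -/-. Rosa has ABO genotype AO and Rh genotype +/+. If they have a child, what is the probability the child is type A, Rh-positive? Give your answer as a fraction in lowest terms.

ABO cross AO × AO → offspring phenotypes: 1/4 O, 3/4 A.
Rh cross -/- × +/+ → 1 Rh+.
Independent loci: P(type A, Rh-positive) = 3/4 × 1 = 3/4.

3/4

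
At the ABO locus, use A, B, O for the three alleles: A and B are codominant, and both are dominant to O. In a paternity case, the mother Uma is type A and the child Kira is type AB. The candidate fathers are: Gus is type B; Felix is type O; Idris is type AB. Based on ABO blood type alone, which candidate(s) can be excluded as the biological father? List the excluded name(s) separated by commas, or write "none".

A candidate is excluded only if no genotype consistent with his phenotype could produce a type AB child with a type A mother.
Felix (type O): no genotype consistent with that phenotype can produce a type-AB child with a type-A mother.

Felix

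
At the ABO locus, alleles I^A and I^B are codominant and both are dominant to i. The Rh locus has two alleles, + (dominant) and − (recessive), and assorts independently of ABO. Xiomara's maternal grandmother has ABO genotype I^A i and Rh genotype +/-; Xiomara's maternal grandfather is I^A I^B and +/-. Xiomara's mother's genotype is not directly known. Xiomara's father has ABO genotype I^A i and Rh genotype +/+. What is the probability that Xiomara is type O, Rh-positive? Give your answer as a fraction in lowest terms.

1/8

Xiomara's mother's ABO genotype from I^A i × I^A I^B: 1/4 I^A I^A, 1/4 I^A I^B, 1/4 I^A i, 1/4 I^B i.
Crossing each possibility with the father I^A i and summing P(type O): 1/4·0 + 1/4·0 + 1/4·1/4 + 1/4·1/4 = 1/8.
Similarly for Rh via the mother's Rh distribution: P(Rh+) = 1.
Independent loci: 1/8 × 1 = 1/8.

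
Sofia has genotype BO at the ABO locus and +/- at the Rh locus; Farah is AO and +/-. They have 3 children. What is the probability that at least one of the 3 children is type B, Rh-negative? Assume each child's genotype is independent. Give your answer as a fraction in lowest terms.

ABO cross BO × AO → 1/4 O, 1/4 A, 1/4 B, 1/4 AB.
Rh cross +/- × +/- → 3/4 Rh+, 1/4 Rh-; so P(type B, Rh-negative) = 1/4 × 1/4 = 1/16 per child.
P(none) = (15/16)^3 = 3375/4096; P(at least one) = 1 − 3375/4096 = 721/4096.

721/4096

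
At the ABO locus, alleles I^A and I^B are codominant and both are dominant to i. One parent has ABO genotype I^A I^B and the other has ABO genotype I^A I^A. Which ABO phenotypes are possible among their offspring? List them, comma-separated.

Gametes from I^A I^B × I^A I^A give offspring ABO genotypes I^A I^A, I^A I^B, i.e. phenotypes A, AB.

A, AB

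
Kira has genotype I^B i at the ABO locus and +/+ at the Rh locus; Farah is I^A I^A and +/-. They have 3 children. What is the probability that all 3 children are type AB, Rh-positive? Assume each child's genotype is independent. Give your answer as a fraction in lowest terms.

1/8

ABO cross I^B i × I^A I^A → 1/2 A, 1/2 AB.
Rh cross +/+ × +/- → 1 Rh+; so P(type AB, Rh-positive) = 1/2 × 1 = 1/2 per child.
All 3 independent: (1/2)^3 = 1/8.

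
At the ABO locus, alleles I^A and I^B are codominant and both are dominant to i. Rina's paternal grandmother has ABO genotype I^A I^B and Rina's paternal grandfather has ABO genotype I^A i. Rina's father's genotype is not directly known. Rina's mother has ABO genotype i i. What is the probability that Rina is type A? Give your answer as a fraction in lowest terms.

1/2

Rina's father's ABO genotype from I^A I^B × I^A i: 1/4 I^A I^A, 1/4 I^A I^B, 1/4 I^A i, 1/4 I^B i.
Crossing each possibility with the mother i i and summing P(type A): 1/4·1 + 1/4·1/2 + 1/4·1/2 + 1/4·0 = 1/2.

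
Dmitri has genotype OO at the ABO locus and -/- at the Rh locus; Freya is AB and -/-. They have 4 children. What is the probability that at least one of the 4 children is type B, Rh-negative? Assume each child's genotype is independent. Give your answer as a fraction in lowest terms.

ABO cross OO × AB → 1/2 A, 1/2 B.
Rh cross -/- × -/- → 1 Rh-; so P(type B, Rh-negative) = 1/2 × 1 = 1/2 per child.
P(none) = (1/2)^4 = 1/16; P(at least one) = 1 − 1/16 = 15/16.

15/16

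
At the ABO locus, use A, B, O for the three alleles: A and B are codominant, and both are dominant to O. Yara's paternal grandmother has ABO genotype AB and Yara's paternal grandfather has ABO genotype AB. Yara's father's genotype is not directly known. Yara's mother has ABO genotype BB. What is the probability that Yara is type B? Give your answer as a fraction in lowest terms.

1/2

Yara's father's ABO genotype from AB × AB: 1/4 AA, 1/2 AB, 1/4 BB.
Crossing each possibility with the mother BB and summing P(type B): 1/4·0 + 1/2·1/2 + 1/4·1 = 1/2.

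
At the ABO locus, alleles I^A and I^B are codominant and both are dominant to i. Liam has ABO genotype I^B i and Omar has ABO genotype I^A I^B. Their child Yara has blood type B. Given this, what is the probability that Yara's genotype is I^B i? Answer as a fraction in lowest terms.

Cross I^B i × I^A I^B → 1/4 I^A I^B, 1/4 I^A i, 1/4 I^B I^B, 1/4 I^B i.
Type-B genotypes among offspring: I^B I^B (1/4), I^B i (1/4); total 1/2.
P(I^B i | type B) = (1/4) / (1/2) = 1/2.

1/2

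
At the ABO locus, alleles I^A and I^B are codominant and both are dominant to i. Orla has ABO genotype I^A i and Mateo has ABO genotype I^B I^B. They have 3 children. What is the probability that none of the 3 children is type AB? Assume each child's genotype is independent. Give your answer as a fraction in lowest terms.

1/8

ABO cross I^A i × I^B I^B → 1/2 B, 1/2 AB.
So P(type AB) = 1/2 per child.
P(not type AB) = 1/2 for one child; (1/2)^3 = 1/8.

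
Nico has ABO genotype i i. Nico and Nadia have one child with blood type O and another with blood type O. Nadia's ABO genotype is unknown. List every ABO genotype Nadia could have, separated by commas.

I^A i, I^B i, i i

For each candidate genotype of Nadia, check whether crossing it with i i can produce every observed child phenotype.
  I^A I^A → possible child types {A} ✗
  I^A I^B → possible child types {A, B} ✗
  I^A i → possible child types {O, A} ✓
  I^B I^B → possible child types {B} ✗
  I^B i → possible child types {O, B} ✓
  i i → possible child types {O} ✓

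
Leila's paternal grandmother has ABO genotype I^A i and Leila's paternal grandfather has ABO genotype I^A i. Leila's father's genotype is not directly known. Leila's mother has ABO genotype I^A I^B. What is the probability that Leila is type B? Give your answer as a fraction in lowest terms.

1/4

Leila's father's ABO genotype from I^A i × I^A i: 1/4 I^A I^A, 1/2 I^A i, 1/4 i i.
Crossing each possibility with the mother I^A I^B and summing P(type B): 1/4·0 + 1/2·1/4 + 1/4·1/2 = 1/4.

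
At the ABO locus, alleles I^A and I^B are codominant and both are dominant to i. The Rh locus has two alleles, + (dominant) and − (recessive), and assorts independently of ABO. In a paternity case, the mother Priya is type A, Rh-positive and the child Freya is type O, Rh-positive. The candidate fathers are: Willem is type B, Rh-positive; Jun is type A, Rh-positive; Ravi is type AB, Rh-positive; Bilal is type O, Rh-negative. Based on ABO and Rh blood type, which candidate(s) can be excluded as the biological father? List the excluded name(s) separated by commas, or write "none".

Ravi

A candidate is excluded only if no genotype consistent with his phenotype could produce a type O, Rh-positive child with a type A, Rh-positive mother.
Ravi (type AB, Rh+): no genotype consistent with that phenotype can produce a type-O Rh+ child with a type-A mother.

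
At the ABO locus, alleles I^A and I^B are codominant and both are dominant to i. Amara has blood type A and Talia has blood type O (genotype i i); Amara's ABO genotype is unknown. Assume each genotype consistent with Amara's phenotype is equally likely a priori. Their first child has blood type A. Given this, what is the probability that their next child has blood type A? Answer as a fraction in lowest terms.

5/6

Possible genotypes: Amara ∈ {I^A I^A, I^A i}; Talia ∈ {i i}.
Weight each parental genotype pair by prior × P(type-A child):
  I^A I^A × i i: posterior weight 2/3; P(next child type A) = 1.
  I^A i × i i: posterior weight 1/3; P(next child type A) = 1/2.
Weighted sum = 5/6.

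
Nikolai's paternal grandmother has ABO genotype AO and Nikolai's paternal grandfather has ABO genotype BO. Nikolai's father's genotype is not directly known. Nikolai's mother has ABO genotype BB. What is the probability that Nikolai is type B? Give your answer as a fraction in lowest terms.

Nikolai's father's ABO genotype from AO × BO: 1/4 AB, 1/4 AO, 1/4 BO, 1/4 OO.
Crossing each possibility with the mother BB and summing P(type B): 1/4·1/2 + 1/4·1/2 + 1/4·1 + 1/4·1 = 3/4.

3/4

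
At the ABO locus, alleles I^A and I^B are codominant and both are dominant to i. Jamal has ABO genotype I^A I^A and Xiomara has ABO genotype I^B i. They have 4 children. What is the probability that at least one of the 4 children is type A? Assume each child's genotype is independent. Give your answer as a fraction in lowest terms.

15/16

ABO cross I^A I^A × I^B i → 1/2 A, 1/2 AB.
So P(type A) = 1/2 per child.
P(none) = (1/2)^4 = 1/16; P(at least one) = 1 − 1/16 = 15/16.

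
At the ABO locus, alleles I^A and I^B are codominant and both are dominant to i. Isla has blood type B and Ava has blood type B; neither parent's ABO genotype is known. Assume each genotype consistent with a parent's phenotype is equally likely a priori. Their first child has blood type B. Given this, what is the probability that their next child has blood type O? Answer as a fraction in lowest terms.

Possible genotypes: Isla ∈ {I^B I^B, I^B i}; Ava ∈ {I^B I^B, I^B i}.
Weight each parental genotype pair by prior × P(type-B child):
  I^B I^B × I^B I^B: posterior weight 4/15; P(next child type O) = 0.
  I^B I^B × I^B i: posterior weight 4/15; P(next child type O) = 0.
  I^B i × I^B I^B: posterior weight 4/15; P(next child type O) = 0.
  I^B i × I^B i: posterior weight 1/5; P(next child type O) = 1/4.
Weighted sum = 1/20.

1/20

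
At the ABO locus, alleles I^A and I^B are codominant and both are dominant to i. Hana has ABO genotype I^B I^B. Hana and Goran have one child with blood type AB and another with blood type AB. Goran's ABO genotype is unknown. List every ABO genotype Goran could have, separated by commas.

I^A I^A, I^A I^B, I^A i

For each candidate genotype of Goran, check whether crossing it with I^B I^B can produce every observed child phenotype.
  I^A I^A → possible child types {AB} ✓
  I^A I^B → possible child types {B, AB} ✓
  I^A i → possible child types {B, AB} ✓
  I^B I^B → possible child types {B} ✗
  I^B i → possible child types {B} ✗
  i i → possible child types {B} ✗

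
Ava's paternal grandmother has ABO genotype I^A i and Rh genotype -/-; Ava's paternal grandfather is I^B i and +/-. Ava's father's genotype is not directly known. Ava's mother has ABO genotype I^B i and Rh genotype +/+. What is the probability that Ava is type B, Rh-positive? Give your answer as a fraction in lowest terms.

Ava's father's ABO genotype from I^A i × I^B i: 1/4 I^A I^B, 1/4 I^A i, 1/4 I^B i, 1/4 i i.
Crossing each possibility with the mother I^B i and summing P(type B): 1/4·1/2 + 1/4·1/4 + 1/4·3/4 + 1/4·1/2 = 1/2.
Similarly for Rh via the father's Rh distribution: P(Rh+) = 1.
Independent loci: 1/2 × 1 = 1/2.

1/2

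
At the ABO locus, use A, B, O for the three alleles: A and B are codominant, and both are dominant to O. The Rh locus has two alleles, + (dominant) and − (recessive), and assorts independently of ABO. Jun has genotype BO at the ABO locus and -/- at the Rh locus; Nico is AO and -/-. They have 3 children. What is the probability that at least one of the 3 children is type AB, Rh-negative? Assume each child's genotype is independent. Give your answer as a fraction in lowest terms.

ABO cross BO × AO → 1/4 O, 1/4 A, 1/4 B, 1/4 AB.
Rh cross -/- × -/- → 1 Rh-; so P(type AB, Rh-negative) = 1/4 × 1 = 1/4 per child.
P(none) = (3/4)^3 = 27/64; P(at least one) = 1 − 27/64 = 37/64.

37/64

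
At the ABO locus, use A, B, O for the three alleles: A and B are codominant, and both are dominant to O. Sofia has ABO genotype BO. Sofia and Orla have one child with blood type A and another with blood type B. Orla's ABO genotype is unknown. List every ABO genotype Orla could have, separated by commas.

For each candidate genotype of Orla, check whether crossing it with BO can produce every observed child phenotype.
  AA → possible child types {A, AB} ✗
  AB → possible child types {A, B, AB} ✓
  AO → possible child types {O, A, B, AB} ✓
  BB → possible child types {B} ✗
  BO → possible child types {O, B} ✗
  OO → possible child types {O, B} ✗

AB, AO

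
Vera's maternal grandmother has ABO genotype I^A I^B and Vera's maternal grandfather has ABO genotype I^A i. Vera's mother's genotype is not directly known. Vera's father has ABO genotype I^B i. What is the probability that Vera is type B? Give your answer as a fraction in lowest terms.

3/8

Vera's mother's ABO genotype from I^A I^B × I^A i: 1/4 I^A I^A, 1/4 I^A I^B, 1/4 I^A i, 1/4 I^B i.
Crossing each possibility with the father I^B i and summing P(type B): 1/4·0 + 1/4·1/2 + 1/4·1/4 + 1/4·3/4 = 3/8.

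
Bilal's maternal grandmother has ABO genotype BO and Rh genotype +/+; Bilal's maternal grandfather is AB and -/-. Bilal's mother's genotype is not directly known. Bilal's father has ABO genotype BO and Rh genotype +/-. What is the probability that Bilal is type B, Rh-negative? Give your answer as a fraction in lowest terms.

Bilal's mother's ABO genotype from BO × AB: 1/4 AB, 1/4 AO, 1/4 BB, 1/4 BO.
Crossing each possibility with the father BO and summing P(type B): 1/4·1/2 + 1/4·1/4 + 1/4·1 + 1/4·3/4 = 5/8.
Similarly for Rh via the mother's Rh distribution: P(Rh-) = 1/4.
Independent loci: 5/8 × 1/4 = 5/32.

5/32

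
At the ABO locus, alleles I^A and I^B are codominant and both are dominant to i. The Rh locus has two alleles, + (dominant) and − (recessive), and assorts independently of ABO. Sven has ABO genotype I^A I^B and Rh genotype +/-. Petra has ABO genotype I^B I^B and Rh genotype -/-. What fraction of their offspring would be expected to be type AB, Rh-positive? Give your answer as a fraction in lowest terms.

1/4

ABO cross I^A I^B × I^B I^B → offspring phenotypes: 1/2 B, 1/2 AB.
Rh cross +/- × -/- → 1/2 Rh+, 1/2 Rh-.
Independent loci: P(type AB, Rh-positive) = 1/2 × 1/2 = 1/4.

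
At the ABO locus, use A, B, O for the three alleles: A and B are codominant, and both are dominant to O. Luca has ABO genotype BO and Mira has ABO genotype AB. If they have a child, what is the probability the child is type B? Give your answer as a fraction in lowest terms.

1/2

ABO cross BO × AB → offspring phenotypes: 1/4 A, 1/2 B, 1/4 AB.
So P(type B) = 1/2.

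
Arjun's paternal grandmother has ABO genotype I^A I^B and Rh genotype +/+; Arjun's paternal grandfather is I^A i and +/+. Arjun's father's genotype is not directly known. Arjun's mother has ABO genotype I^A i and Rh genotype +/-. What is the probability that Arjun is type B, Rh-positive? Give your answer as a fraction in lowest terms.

1/8

Arjun's father's ABO genotype from I^A I^B × I^A i: 1/4 I^A I^A, 1/4 I^A I^B, 1/4 I^A i, 1/4 I^B i.
Crossing each possibility with the mother I^A i and summing P(type B): 1/4·0 + 1/4·1/4 + 1/4·0 + 1/4·1/4 = 1/8.
Similarly for Rh via the father's Rh distribution: P(Rh+) = 1.
Independent loci: 1/8 × 1 = 1/8.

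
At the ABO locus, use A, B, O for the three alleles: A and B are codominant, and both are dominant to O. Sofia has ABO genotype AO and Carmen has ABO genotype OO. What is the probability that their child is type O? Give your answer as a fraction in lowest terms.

1/2

ABO cross AO × OO → offspring phenotypes: 1/2 O, 1/2 A.
So P(type O) = 1/2.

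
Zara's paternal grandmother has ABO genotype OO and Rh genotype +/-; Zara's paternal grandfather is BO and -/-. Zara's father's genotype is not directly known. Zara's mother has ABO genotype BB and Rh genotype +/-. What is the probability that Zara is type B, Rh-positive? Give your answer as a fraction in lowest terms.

Zara's father's ABO genotype from OO × BO: 1/2 BO, 1/2 OO.
Crossing each possibility with the mother BB and summing P(type B): 1/2·1 + 1/2·1 = 1.
Similarly for Rh via the father's Rh distribution: P(Rh+) = 5/8.
Independent loci: 1 × 5/8 = 5/8.

5/8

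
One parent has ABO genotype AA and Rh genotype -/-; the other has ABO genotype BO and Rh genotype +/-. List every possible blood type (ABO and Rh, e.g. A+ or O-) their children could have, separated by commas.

Gametes from AA × BO give offspring ABO genotypes AB, AO, i.e. phenotypes A, AB.
Rh cross -/- × +/- → phenotypes Rh+, Rh-.
Combining independently: A+, A-, AB+, AB-.

A+, A-, AB+, AB-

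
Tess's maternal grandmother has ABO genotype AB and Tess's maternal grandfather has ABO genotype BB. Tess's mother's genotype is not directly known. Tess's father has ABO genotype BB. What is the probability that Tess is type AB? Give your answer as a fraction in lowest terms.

Tess's mother's ABO genotype from AB × BB: 1/2 AB, 1/2 BB.
Crossing each possibility with the father BB and summing P(type AB): 1/2·1/2 + 1/2·0 = 1/4.

1/4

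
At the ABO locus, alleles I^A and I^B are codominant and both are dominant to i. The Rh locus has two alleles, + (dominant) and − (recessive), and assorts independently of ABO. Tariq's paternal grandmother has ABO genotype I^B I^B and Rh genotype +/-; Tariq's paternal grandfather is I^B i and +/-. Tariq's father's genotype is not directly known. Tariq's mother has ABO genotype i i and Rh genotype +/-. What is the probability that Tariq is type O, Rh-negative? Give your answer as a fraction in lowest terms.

1/16

Tariq's father's ABO genotype from I^B I^B × I^B i: 1/2 I^B I^B, 1/2 I^B i.
Crossing each possibility with the mother i i and summing P(type O): 1/2·0 + 1/2·1/2 = 1/4.
Similarly for Rh via the father's Rh distribution: P(Rh-) = 1/4.
Independent loci: 1/4 × 1/4 = 1/16.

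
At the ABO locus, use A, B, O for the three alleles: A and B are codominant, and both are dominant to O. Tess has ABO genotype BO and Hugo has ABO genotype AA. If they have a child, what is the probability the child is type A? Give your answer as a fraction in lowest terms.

1/2

ABO cross BO × AA → offspring phenotypes: 1/2 A, 1/2 AB.
So P(type A) = 1/2.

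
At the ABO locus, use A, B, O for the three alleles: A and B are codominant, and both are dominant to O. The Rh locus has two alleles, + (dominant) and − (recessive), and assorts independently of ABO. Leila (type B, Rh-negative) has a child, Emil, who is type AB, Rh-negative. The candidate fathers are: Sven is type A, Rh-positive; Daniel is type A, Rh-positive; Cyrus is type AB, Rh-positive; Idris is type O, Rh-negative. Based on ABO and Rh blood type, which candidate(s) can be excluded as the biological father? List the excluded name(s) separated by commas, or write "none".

Idris

A candidate is excluded only if no genotype consistent with his phenotype could produce a type AB, Rh-negative child with a type B, Rh-negative mother.
Idris (type O, Rh-): no genotype consistent with that phenotype can produce a type-AB Rh- child with a type-B mother.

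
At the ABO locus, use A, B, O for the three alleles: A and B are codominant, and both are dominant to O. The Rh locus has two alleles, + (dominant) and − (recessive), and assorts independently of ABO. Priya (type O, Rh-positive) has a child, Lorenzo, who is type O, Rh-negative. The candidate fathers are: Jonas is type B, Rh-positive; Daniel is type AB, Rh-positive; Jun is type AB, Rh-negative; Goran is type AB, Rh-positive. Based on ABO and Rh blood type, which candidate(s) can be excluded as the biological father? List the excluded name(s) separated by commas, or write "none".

A candidate is excluded only if no genotype consistent with his phenotype could produce a type O, Rh-negative child with a type O, Rh-positive mother.
Daniel (type AB, Rh+): no genotype consistent with that phenotype can produce a type-O Rh- child with a type-O mother.
Jun (type AB, Rh-): no genotype consistent with that phenotype can produce a type-O Rh- child with a type-O mother.
Goran (type AB, Rh+): no genotype consistent with that phenotype can produce a type-O Rh- child with a type-O mother.

Daniel, Jun, Goran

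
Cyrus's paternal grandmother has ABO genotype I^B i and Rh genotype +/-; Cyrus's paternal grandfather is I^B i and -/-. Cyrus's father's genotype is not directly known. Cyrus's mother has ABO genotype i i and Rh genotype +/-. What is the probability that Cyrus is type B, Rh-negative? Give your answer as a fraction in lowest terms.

3/16

Cyrus's father's ABO genotype from I^B i × I^B i: 1/4 I^B I^B, 1/2 I^B i, 1/4 i i.
Crossing each possibility with the mother i i and summing P(type B): 1/4·1 + 1/2·1/2 + 1/4·0 = 1/2.
Similarly for Rh via the father's Rh distribution: P(Rh-) = 3/8.
Independent loci: 1/2 × 3/8 = 3/16.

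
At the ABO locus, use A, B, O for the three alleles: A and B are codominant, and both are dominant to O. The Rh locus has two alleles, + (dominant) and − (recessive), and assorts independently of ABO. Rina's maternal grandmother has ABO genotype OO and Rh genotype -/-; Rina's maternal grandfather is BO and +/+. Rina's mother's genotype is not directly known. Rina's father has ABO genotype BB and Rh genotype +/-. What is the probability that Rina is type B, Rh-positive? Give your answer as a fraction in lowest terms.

Rina's mother's ABO genotype from OO × BO: 1/2 BO, 1/2 OO.
Crossing each possibility with the father BB and summing P(type B): 1/2·1 + 1/2·1 = 1.
Similarly for Rh via the mother's Rh distribution: P(Rh+) = 3/4.
Independent loci: 1 × 3/4 = 3/4.

3/4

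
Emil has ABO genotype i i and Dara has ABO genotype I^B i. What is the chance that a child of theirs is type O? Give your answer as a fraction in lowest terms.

1/2

ABO cross i i × I^B i → offspring phenotypes: 1/2 O, 1/2 B.
So P(type O) = 1/2.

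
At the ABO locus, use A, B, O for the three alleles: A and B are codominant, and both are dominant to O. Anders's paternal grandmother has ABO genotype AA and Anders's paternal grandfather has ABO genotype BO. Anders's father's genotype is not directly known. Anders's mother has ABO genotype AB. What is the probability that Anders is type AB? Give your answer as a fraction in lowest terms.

Anders's father's ABO genotype from AA × BO: 1/2 AB, 1/2 AO.
Crossing each possibility with the mother AB and summing P(type AB): 1/2·1/2 + 1/2·1/4 = 3/8.

3/8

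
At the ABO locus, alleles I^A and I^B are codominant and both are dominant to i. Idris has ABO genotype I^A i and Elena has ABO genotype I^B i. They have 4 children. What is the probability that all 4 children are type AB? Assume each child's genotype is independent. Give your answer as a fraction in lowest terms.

ABO cross I^A i × I^B i → 1/4 O, 1/4 A, 1/4 B, 1/4 AB.
So P(type AB) = 1/4 per child.
All 4 independent: (1/4)^4 = 1/256.

1/256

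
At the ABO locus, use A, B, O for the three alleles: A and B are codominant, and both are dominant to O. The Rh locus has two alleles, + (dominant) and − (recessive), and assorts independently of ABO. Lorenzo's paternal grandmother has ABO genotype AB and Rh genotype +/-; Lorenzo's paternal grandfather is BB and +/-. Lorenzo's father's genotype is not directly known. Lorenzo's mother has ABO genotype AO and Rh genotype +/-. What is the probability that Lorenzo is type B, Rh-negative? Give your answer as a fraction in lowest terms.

3/32

Lorenzo's father's ABO genotype from AB × BB: 1/2 AB, 1/2 BB.
Crossing each possibility with the mother AO and summing P(type B): 1/2·1/4 + 1/2·1/2 = 3/8.
Similarly for Rh via the father's Rh distribution: P(Rh-) = 1/4.
Independent loci: 3/8 × 1/4 = 3/32.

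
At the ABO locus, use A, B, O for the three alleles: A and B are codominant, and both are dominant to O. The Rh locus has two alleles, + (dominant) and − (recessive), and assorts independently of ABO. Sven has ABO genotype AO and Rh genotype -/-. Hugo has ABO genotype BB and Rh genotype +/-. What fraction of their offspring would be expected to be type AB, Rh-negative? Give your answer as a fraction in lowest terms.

ABO cross AO × BB → offspring phenotypes: 1/2 B, 1/2 AB.
Rh cross -/- × +/- → 1/2 Rh+, 1/2 Rh-.
Independent loci: P(type AB, Rh-negative) = 1/2 × 1/2 = 1/4.

1/4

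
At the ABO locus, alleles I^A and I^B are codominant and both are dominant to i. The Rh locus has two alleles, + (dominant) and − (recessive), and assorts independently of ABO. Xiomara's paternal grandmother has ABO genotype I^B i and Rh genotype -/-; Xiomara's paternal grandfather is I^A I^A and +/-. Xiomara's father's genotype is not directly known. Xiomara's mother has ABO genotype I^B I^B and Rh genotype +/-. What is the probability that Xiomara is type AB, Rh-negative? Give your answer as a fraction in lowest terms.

Xiomara's father's ABO genotype from I^B i × I^A I^A: 1/2 I^A I^B, 1/2 I^A i.
Crossing each possibility with the mother I^B I^B and summing P(type AB): 1/2·1/2 + 1/2·1/2 = 1/2.
Similarly for Rh via the father's Rh distribution: P(Rh-) = 3/8.
Independent loci: 1/2 × 3/8 = 3/16.

3/16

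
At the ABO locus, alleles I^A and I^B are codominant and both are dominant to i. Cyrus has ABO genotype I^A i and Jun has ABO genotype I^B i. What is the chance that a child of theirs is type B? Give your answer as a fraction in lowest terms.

ABO cross I^A i × I^B i → offspring phenotypes: 1/4 O, 1/4 A, 1/4 B, 1/4 AB.
So P(type B) = 1/4.

1/4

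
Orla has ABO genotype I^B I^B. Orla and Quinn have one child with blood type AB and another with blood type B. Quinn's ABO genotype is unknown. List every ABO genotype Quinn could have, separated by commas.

I^A I^B, I^A i

For each candidate genotype of Quinn, check whether crossing it with I^B I^B can produce every observed child phenotype.
  I^A I^A → possible child types {AB} ✗
  I^A I^B → possible child types {B, AB} ✓
  I^A i → possible child types {B, AB} ✓
  I^B I^B → possible child types {B} ✗
  I^B i → possible child types {B} ✗
  i i → possible child types {B} ✗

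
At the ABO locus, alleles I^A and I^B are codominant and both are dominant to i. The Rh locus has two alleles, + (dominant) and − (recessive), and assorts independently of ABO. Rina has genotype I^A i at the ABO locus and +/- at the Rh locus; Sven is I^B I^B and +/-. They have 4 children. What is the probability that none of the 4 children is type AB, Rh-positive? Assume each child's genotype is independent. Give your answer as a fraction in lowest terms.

ABO cross I^A i × I^B I^B → 1/2 B, 1/2 AB.
Rh cross +/- × +/- → 3/4 Rh+, 1/4 Rh-; so P(type AB, Rh-positive) = 1/2 × 3/4 = 3/8 per child.
P(not type AB, Rh-positive) = 5/8 for one child; (5/8)^4 = 625/4096.

625/4096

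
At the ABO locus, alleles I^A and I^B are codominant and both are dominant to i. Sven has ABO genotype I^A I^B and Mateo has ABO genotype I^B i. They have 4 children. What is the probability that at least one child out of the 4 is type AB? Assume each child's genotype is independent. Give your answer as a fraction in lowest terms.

ABO cross I^A I^B × I^B i → 1/4 A, 1/2 B, 1/4 AB.
So P(type AB) = 1/4 per child.
P(none) = (3/4)^4 = 81/256; P(at least one) = 1 − 81/256 = 175/256.

175/256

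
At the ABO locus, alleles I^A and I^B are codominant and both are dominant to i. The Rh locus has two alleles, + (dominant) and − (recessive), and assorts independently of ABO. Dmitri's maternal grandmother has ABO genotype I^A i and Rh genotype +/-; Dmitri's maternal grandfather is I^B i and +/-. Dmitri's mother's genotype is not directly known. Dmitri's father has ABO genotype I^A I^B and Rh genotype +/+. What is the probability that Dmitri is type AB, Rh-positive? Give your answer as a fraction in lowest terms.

Dmitri's mother's ABO genotype from I^A i × I^B i: 1/4 I^A I^B, 1/4 I^A i, 1/4 I^B i, 1/4 i i.
Crossing each possibility with the father I^A I^B and summing P(type AB): 1/4·1/2 + 1/4·1/4 + 1/4·1/4 + 1/4·0 = 1/4.
Similarly for Rh via the mother's Rh distribution: P(Rh+) = 1.
Independent loci: 1/4 × 1 = 1/4.

1/4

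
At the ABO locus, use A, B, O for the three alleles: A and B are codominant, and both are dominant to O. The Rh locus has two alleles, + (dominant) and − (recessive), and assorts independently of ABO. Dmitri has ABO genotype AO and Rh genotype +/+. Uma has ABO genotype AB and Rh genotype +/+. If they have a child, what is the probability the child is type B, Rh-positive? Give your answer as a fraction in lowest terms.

1/4

ABO cross AO × AB → offspring phenotypes: 1/2 A, 1/4 B, 1/4 AB.
Rh cross +/+ × +/+ → 1 Rh+.
Independent loci: P(type B, Rh-positive) = 1/4 × 1 = 1/4.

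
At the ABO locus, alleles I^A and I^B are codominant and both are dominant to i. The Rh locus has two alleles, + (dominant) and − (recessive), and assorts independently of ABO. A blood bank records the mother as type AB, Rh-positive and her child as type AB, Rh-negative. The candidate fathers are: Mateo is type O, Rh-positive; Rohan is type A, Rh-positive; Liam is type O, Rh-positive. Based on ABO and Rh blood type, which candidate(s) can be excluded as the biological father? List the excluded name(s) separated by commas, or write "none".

Mateo, Liam

A candidate is excluded only if no genotype consistent with his phenotype could produce a type AB, Rh-negative child with a type AB, Rh-positive mother.
Mateo (type O, Rh+): no genotype consistent with that phenotype can produce a type-AB Rh- child with a type-AB mother.
Liam (type O, Rh+): no genotype consistent with that phenotype can produce a type-AB Rh- child with a type-AB mother.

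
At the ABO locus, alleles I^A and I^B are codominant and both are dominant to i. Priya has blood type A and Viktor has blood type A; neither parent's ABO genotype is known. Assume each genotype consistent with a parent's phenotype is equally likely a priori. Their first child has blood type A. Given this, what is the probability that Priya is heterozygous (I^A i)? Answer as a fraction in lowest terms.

Possible genotypes: Priya ∈ {I^A I^A, I^A i}; Viktor ∈ {I^A I^A, I^A i}.
Weight each parental genotype pair by prior × P(type-A child):
  I^A I^A × I^A I^A: posterior weight 4/15.
  I^A I^A × I^A i: posterior weight 4/15.
  I^A i × I^A I^A: posterior weight 4/15.
  I^A i × I^A i: posterior weight 1/5.
Sum the posterior weight over pairs where Priya is I^A i: 7/15.

7/15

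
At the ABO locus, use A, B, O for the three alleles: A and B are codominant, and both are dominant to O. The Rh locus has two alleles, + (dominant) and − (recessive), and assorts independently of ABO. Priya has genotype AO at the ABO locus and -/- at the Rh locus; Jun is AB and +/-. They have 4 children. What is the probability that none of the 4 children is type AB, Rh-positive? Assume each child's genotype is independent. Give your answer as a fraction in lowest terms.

ABO cross AO × AB → 1/2 A, 1/4 B, 1/4 AB.
Rh cross -/- × +/- → 1/2 Rh+, 1/2 Rh-; so P(type AB, Rh-positive) = 1/4 × 1/2 = 1/8 per child.
P(not type AB, Rh-positive) = 7/8 for one child; (7/8)^4 = 2401/4096.

2401/4096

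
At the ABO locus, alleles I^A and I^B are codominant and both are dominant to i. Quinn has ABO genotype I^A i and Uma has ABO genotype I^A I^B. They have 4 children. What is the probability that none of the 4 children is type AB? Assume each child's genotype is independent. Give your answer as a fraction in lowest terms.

ABO cross I^A i × I^A I^B → 1/2 A, 1/4 B, 1/4 AB.
So P(type AB) = 1/4 per child.
P(not type AB) = 3/4 for one child; (3/4)^4 = 81/256.

81/256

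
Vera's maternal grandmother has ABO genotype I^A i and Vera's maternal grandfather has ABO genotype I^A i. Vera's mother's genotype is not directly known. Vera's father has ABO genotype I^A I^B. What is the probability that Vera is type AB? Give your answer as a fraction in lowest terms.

Vera's mother's ABO genotype from I^A i × I^A i: 1/4 I^A I^A, 1/2 I^A i, 1/4 i i.
Crossing each possibility with the father I^A I^B and summing P(type AB): 1/4·1/2 + 1/2·1/4 + 1/4·0 = 1/4.

1/4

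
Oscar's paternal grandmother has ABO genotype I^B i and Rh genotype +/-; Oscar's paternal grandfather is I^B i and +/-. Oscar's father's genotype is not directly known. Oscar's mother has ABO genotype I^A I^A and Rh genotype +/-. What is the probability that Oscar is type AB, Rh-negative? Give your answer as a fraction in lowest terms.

1/8

Oscar's father's ABO genotype from I^B i × I^B i: 1/4 I^B I^B, 1/2 I^B i, 1/4 i i.
Crossing each possibility with the mother I^A I^A and summing P(type AB): 1/4·1 + 1/2·1/2 + 1/4·0 = 1/2.
Similarly for Rh via the father's Rh distribution: P(Rh-) = 1/4.
Independent loci: 1/2 × 1/4 = 1/8.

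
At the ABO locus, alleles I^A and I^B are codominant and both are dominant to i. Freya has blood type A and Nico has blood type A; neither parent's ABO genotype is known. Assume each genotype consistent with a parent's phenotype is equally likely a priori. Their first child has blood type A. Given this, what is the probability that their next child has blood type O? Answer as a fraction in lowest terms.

Possible genotypes: Freya ∈ {I^A I^A, I^A i}; Nico ∈ {I^A I^A, I^A i}.
Weight each parental genotype pair by prior × P(type-A child):
  I^A I^A × I^A I^A: posterior weight 4/15; P(next child type O) = 0.
  I^A I^A × I^A i: posterior weight 4/15; P(next child type O) = 0.
  I^A i × I^A I^A: posterior weight 4/15; P(next child type O) = 0.
  I^A i × I^A i: posterior weight 1/5; P(next child type O) = 1/4.
Weighted sum = 1/20.

1/20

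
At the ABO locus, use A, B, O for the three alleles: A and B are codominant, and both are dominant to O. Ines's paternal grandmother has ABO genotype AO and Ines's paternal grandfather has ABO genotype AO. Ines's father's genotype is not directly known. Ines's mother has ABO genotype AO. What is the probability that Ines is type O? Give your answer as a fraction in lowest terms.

Ines's father's ABO genotype from AO × AO: 1/4 AA, 1/2 AO, 1/4 OO.
Crossing each possibility with the mother AO and summing P(type O): 1/4·0 + 1/2·1/4 + 1/4·1/2 = 1/4.

1/4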